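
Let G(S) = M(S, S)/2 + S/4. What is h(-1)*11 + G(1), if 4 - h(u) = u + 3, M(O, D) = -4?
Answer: 81/4 ≈ 20.250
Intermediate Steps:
h(u) = 1 - u (h(u) = 4 - (u + 3) = 4 - (3 + u) = 4 + (-3 - u) = 1 - u)
G(S) = -2 + S/4 (G(S) = -4/2 + S/4 = -4*½ + S*(¼) = -2 + S/4)
h(-1)*11 + G(1) = (1 - 1*(-1))*11 + (-2 + (¼)*1) = (1 + 1)*11 + (-2 + ¼) = 2*11 - 7/4 = 22 - 7/4 = 81/4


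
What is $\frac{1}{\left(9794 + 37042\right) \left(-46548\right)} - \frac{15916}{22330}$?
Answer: $- \frac{17349411905789}{24341063559120} \approx -0.71276$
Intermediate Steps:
$\frac{1}{\left(9794 + 37042\right) \left(-46548\right)} - \frac{15916}{22330} = \frac{1}{46836} \left(- \frac{1}{46548}\right) - \frac{7958}{11165} = - \frac{1}{2180122128} - \frac{7958}{11165} = - \frac{17349411905789}{24341063559120}$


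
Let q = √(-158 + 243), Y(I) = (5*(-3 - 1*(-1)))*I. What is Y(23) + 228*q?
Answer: -230 + 228*√85 ≈ 1872.1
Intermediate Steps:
Y(I) = -10*I (Y(I) = (5*(-3 + 1))*I = (5*(-2))*I = -10*I)
q = √85 ≈ 9.2195
Y(23) + 228*q = -10*23 + 228*√85 = -230 + 228*√85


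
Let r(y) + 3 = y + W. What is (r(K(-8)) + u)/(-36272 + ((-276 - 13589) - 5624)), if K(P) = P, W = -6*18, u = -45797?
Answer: 45916/55761 ≈ 0.82344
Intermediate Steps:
W = -108
r(y) = -111 + y (r(y) = -3 + (y - 108) = -3 + (-108 + y) = -111 + y)
(r(K(-8)) + u)/(-36272 + ((-276 - 13589) - 5624)) = ((-111 - 8) - 45797)/(-36272 + ((-276 - 13589) - 5624)) = (-119 - 45797)/(-36272 + (-13865 - 5624)) = -45916/(-36272 - 19489) = -45916/(-55761) = -45916*(-1/55761) = 45916/55761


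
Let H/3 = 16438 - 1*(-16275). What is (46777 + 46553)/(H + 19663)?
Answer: 46665/58901 ≈ 0.79226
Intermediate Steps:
H = 98139 (H = 3*(16438 - 1*(-16275)) = 3*(16438 + 16275) = 3*32713 = 98139)
(46777 + 46553)/(H + 19663) = (46777 + 46553)/(98139 + 19663) = 93330/117802 = 93330*(1/117802) = 46665/58901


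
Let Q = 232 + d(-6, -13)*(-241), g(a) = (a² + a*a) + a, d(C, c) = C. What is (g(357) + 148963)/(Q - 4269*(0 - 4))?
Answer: 202109/9377 ≈ 21.554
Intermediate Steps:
g(a) = a + 2*a² (g(a) = (a² + a²) + a = 2*a² + a = a + 2*a²)
Q = 1678 (Q = 232 - 6*(-241) = 232 + 1446 = 1678)
(g(357) + 148963)/(Q - 4269*(0 - 4)) = (357*(1 + 2*357) + 148963)/(1678 - 4269*(0 - 4)) = (357*(1 + 714) + 148963)/(1678 - 4269*(-4)) = (357*715 + 148963)/(1678 + 17076) = (255255 + 148963)/18754 = 404218*(1/18754) = 202109/9377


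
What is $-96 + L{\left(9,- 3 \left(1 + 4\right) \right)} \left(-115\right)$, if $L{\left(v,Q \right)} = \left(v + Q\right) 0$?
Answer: $-96$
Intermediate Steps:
$L{\left(v,Q \right)} = 0$ ($L{\left(v,Q \right)} = \left(Q + v\right) 0 = 0$)
$-96 + L{\left(9,- 3 \left(1 + 4\right) \right)} \left(-115\right) = -96 + 0 \left(-115\right) = -96 + 0 = -96$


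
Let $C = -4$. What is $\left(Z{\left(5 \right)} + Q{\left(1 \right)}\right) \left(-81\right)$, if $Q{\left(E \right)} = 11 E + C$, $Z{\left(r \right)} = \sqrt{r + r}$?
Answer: $-567 - 81 \sqrt{10} \approx -823.14$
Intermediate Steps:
$Z{\left(r \right)} = \sqrt{2} \sqrt{r}$ ($Z{\left(r \right)} = \sqrt{2 r} = \sqrt{2} \sqrt{r}$)
$Q{\left(E \right)} = -4 + 11 E$ ($Q{\left(E \right)} = 11 E - 4 = -4 + 11 E$)
$\left(Z{\left(5 \right)} + Q{\left(1 \right)}\right) \left(-81\right) = \left(\sqrt{2} \sqrt{5} + \left(-4 + 11 \cdot 1\right)\right) \left(-81\right) = \left(\sqrt{10} + \left(-4 + 11\right)\right) \left(-81\right) = \left(\sqrt{10} + 7\right) \left(-81\right) = \left(7 + \sqrt{10}\right) \left(-81\right) = -567 - 81 \sqrt{10}$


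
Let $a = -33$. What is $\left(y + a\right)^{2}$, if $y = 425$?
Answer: $153664$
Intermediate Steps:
$\left(y + a\right)^{2} = \left(425 - 33\right)^{2} = 392^{2} = 153664$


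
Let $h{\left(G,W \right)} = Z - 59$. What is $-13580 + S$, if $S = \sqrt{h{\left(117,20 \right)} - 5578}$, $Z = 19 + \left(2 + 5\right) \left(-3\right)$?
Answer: $-13580 + i \sqrt{5639} \approx -13580.0 + 75.093 i$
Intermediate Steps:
$Z = -2$ ($Z = 19 + 7 \left(-3\right) = 19 - 21 = -2$)
$h{\left(G,W \right)} = -61$ ($h{\left(G,W \right)} = -2 - 59 = -61$)
$S = i \sqrt{5639}$ ($S = \sqrt{-61 - 5578} = \sqrt{-5639} = i \sqrt{5639} \approx 75.093 i$)
$-13580 + S = -13580 + i \sqrt{5639}$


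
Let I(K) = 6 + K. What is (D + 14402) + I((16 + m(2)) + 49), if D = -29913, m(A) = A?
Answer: -15438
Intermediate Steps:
(D + 14402) + I((16 + m(2)) + 49) = (-29913 + 14402) + (6 + ((16 + 2) + 49)) = -15511 + (6 + (18 + 49)) = -15511 + (6 + 67) = -15511 + 73 = -15438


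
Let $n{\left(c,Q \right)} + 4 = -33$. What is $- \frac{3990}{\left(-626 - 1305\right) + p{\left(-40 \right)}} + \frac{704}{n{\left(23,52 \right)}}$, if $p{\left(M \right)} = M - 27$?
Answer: $- \frac{5671}{333} \approx -17.03$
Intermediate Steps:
$n{\left(c,Q \right)} = -37$ ($n{\left(c,Q \right)} = -4 - 33 = -37$)
$p{\left(M \right)} = -27 + M$
$- \frac{3990}{\left(-626 - 1305\right) + p{\left(-40 \right)}} + \frac{704}{n{\left(23,52 \right)}} = - \frac{3990}{\left(-626 - 1305\right) - 67} + \frac{704}{-37} = - \frac{3990}{-1931 - 67} + 704 \left(- \frac{1}{37}\right) = - \frac{3990}{-1998} - \frac{704}{37} = \left(-3990\right) \left(- \frac{1}{1998}\right) - \frac{704}{37} = \frac{665}{333} - \frac{704}{37} = - \frac{5671}{333}$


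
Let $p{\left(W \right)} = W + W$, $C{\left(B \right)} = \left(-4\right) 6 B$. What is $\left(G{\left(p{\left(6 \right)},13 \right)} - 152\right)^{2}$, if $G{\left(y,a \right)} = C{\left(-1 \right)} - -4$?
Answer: $15376$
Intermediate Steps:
$C{\left(B \right)} = - 24 B$
$p{\left(W \right)} = 2 W$
$G{\left(y,a \right)} = 28$ ($G{\left(y,a \right)} = \left(-24\right) \left(-1\right) - -4 = 24 + 4 = 28$)
$\left(G{\left(p{\left(6 \right)},13 \right)} - 152\right)^{2} = \left(28 - 152\right)^{2} = \left(-124\right)^{2} = 15376$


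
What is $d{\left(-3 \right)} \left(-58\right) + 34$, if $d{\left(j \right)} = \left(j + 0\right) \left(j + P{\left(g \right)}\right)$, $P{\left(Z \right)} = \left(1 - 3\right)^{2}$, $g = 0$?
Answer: $208$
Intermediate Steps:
$P{\left(Z \right)} = 4$ ($P{\left(Z \right)} = \left(-2\right)^{2} = 4$)
$d{\left(j \right)} = j \left(4 + j\right)$ ($d{\left(j \right)} = \left(j + 0\right) \left(j + 4\right) = j \left(4 + j\right)$)
$d{\left(-3 \right)} \left(-58\right) + 34 = - 3 \left(4 - 3\right) \left(-58\right) + 34 = \left(-3\right) 1 \left(-58\right) + 34 = \left(-3\right) \left(-58\right) + 34 = 174 + 34 = 208$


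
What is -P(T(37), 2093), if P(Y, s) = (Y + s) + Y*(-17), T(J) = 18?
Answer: -1805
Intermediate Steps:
P(Y, s) = s - 16*Y (P(Y, s) = (Y + s) - 17*Y = s - 16*Y)
-P(T(37), 2093) = -(2093 - 16*18) = -(2093 - 288) = -1*1805 = -1805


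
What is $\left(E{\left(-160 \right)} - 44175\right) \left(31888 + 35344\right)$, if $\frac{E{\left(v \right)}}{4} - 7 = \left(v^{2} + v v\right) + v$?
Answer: $10757994016$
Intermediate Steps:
$E{\left(v \right)} = 28 + 4 v + 8 v^{2}$ ($E{\left(v \right)} = 28 + 4 \left(\left(v^{2} + v v\right) + v\right) = 28 + 4 \left(\left(v^{2} + v^{2}\right) + v\right) = 28 + 4 \left(2 v^{2} + v\right) = 28 + 4 \left(v + 2 v^{2}\right) = 28 + \left(4 v + 8 v^{2}\right) = 28 + 4 v + 8 v^{2}$)
$\left(E{\left(-160 \right)} - 44175\right) \left(31888 + 35344\right) = \left(\left(28 + 4 \left(-160\right) + 8 \left(-160\right)^{2}\right) - 44175\right) \left(31888 + 35344\right) = \left(\left(28 - 640 + 8 \cdot 25600\right) - 44175\right) 67232 = \left(\left(28 - 640 + 204800\right) - 44175\right) 67232 = \left(204188 - 44175\right) 67232 = 160013 \cdot 67232 = 10757994016$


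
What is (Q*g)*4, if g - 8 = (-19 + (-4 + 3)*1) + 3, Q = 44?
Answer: -1584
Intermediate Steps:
g = -9 (g = 8 + ((-19 + (-4 + 3)*1) + 3) = 8 + ((-19 - 1*1) + 3) = 8 + ((-19 - 1) + 3) = 8 + (-20 + 3) = 8 - 17 = -9)
(Q*g)*4 = (44*(-9))*4 = -396*4 = -1584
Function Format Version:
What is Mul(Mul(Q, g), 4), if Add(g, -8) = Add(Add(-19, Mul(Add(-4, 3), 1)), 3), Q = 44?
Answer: -1584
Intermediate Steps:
g = -9 (g = Add(8, Add(Add(-19, Mul(Add(-4, 3), 1)), 3)) = Add(8, Add(Add(-19, Mul(-1, 1)), 3)) = Add(8, Add(Add(-19, -1), 3)) = Add(8, Add(-20, 3)) = Add(8, -17) = -9)
Mul(Mul(Q, g), 4) = Mul(Mul(44, -9), 4) = Mul(-396, 4) = -1584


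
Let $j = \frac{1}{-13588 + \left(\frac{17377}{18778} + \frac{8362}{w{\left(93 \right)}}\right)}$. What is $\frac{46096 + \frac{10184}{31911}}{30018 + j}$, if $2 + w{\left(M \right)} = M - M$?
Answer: $\frac{61348843270411775}{39950469111019929} \approx 1.5356$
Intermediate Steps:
$w{\left(M \right)} = -2$ ($w{\left(M \right)} = -2 + \left(M - M\right) = -2 + 0 = -2$)
$j = - \frac{18778}{333648905}$ ($j = \frac{1}{-13588 + \left(\frac{17377}{18778} + \frac{8362}{-2}\right)} = \frac{1}{-13588 + \left(17377 \cdot \frac{1}{18778} + 8362 \left(- \frac{1}{2}\right)\right)} = \frac{1}{-13588 + \left(\frac{17377}{18778} - 4181\right)} = \frac{1}{-13588 - \frac{78493441}{18778}} = \frac{1}{- \frac{333648905}{18778}} = - \frac{18778}{333648905} \approx -5.6281 \cdot 10^{-5}$)
$\frac{46096 + \frac{10184}{31911}}{30018 + j} = \frac{46096 + \frac{10184}{31911}}{30018 - \frac{18778}{333648905}} = \frac{46096 + 10184 \cdot \frac{1}{31911}}{\frac{10015472811512}{333648905}} = \left(46096 + \frac{10184}{31911}\right) \frac{333648905}{10015472811512} = \frac{1470979640}{31911} \cdot \frac{333648905}{10015472811512} = \frac{61348843270411775}{39950469111019929}$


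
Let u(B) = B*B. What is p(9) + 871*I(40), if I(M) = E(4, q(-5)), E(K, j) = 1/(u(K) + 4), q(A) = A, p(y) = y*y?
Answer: 2491/20 ≈ 124.55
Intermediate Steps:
p(y) = y²
u(B) = B²
E(K, j) = 1/(4 + K²) (E(K, j) = 1/(K² + 4) = 1/(4 + K²))
I(M) = 1/20 (I(M) = 1/(4 + 4²) = 1/(4 + 16) = 1/20)
p(9) + 871*I(40) = 9² + 871*(1/20) = 81 + 871/20 = 2491/20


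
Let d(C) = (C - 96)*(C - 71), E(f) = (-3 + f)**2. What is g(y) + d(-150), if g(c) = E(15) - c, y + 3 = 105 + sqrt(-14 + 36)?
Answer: 54408 - sqrt(22) ≈ 54403.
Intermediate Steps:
d(C) = (-96 + C)*(-71 + C)
y = 102 + sqrt(22) (y = -3 + (105 + sqrt(-14 + 36)) = -3 + (105 + sqrt(22)) = 102 + sqrt(22) ≈ 106.69)
g(c) = 144 - c (g(c) = (-3 + 15)**2 - c = 12**2 - c = 144 - c)
g(y) + d(-150) = (144 - (102 + sqrt(22))) + (6816 + (-150)**2 - 167*(-150)) = (144 + (-102 - sqrt(22))) + (6816 + 22500 + 25050) = (42 - sqrt(22)) + 54366 = 54408 - sqrt(22)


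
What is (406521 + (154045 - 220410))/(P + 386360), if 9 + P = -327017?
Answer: 170078/29667 ≈ 5.7329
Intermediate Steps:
P = -327026 (P = -9 - 327017 = -327026)
(406521 + (154045 - 220410))/(P + 386360) = (406521 + (154045 - 220410))/(-327026 + 386360) = (406521 - 66365)/59334 = 340156*(1/59334) = 170078/29667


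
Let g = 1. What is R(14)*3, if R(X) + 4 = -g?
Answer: -15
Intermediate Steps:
R(X) = -5 (R(X) = -4 - 1*1 = -4 - 1 = -5)
R(14)*3 = -5*3 = -15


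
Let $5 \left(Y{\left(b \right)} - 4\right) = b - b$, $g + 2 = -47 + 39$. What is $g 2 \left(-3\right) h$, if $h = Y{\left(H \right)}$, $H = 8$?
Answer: $240$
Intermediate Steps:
$g = -10$ ($g = -2 + \left(-47 + 39\right) = -2 - 8 = -10$)
$Y{\left(b \right)} = 4$ ($Y{\left(b \right)} = 4 + \frac{b - b}{5} = 4 + \frac{1}{5} \cdot 0 = 4 + 0 = 4$)
$h = 4$
$g 2 \left(-3\right) h = - 10 \cdot 2 \left(-3\right) 4 = \left(-10\right) \left(-6\right) 4 = 60 \cdot 4 = 240$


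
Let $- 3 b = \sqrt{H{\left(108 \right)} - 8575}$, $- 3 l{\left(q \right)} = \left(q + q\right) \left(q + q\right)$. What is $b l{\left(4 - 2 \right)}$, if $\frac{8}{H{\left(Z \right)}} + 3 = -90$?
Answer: $\frac{16 i \sqrt{74165919}}{837} \approx 164.63 i$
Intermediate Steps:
$H{\left(Z \right)} = - \frac{8}{93}$ ($H{\left(Z \right)} = \frac{8}{-3 - 90} = \frac{8}{-93} = 8 \left(- \frac{1}{93}\right) = - \frac{8}{93}$)
$l{\left(q \right)} = - \frac{4 q^{2}}{3}$ ($l{\left(q \right)} = - \frac{\left(q + q\right) \left(q + q\right)}{3} = - \frac{2 q 2 q}{3} = - \frac{4 q^{2}}{3}$)
$b = - \frac{i \sqrt{74165919}}{279}$ ($b = - \frac{\sqrt{- \frac{8}{93} - 8575}}{3} = - \frac{\sqrt{- \frac{797483}{93}}}{3} = - \frac{\frac{1}{93} i \sqrt{74165919}}{3} = - \frac{i \sqrt{74165919}}{279} \approx - 30.867 i$)
$b l{\left(4 - 2 \right)} = - \frac{i \sqrt{74165919}}{279} \left(- \frac{4 \left(4 - 2\right)^{2}}{3}\right) = - \frac{i \sqrt{74165919}}{279} \left(- \frac{4 \cdot 2^{2}}{3}\right) = - \frac{i \sqrt{74165919}}{279} \left(\left(- \frac{4}{3}\right) 4\right) = - \frac{i \sqrt{74165919}}{279} \left(- \frac{16}{3}\right) = \frac{16 i \sqrt{74165919}}{837}$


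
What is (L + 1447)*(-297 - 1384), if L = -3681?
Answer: 3755354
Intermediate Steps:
(L + 1447)*(-297 - 1384) = (-3681 + 1447)*(-297 - 1384) = -2234*(-1681) = 3755354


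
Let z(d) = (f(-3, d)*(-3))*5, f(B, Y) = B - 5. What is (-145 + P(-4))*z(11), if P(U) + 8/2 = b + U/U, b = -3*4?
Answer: -19200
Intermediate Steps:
f(B, Y) = -5 + B
b = -12
z(d) = 120 (z(d) = ((-5 - 3)*(-3))*5 = -8*(-3)*5 = 24*5 = 120)
P(U) = -15 (P(U) = -4 + (-12 + U/U) = -4 + (-12 + 1) = -4 - 11 = -15)
(-145 + P(-4))*z(11) = (-145 - 15)*120 = -160*120 = -19200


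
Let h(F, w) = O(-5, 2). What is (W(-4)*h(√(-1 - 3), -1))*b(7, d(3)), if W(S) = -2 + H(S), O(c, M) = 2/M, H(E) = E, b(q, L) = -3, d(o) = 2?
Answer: 18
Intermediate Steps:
h(F, w) = 1 (h(F, w) = 2/2 = 2*(½) = 1)
W(S) = -2 + S
(W(-4)*h(√(-1 - 3), -1))*b(7, d(3)) = ((-2 - 4)*1)*(-3) = -6*1*(-3) = -6*(-3) = 18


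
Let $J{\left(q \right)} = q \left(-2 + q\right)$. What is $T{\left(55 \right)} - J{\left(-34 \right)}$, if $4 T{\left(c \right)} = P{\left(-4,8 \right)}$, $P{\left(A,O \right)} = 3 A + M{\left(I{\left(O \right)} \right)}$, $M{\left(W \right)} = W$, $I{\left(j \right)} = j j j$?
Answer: $-1099$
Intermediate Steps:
$I{\left(j \right)} = j^{3}$ ($I{\left(j \right)} = j^{2} j = j^{3}$)
$P{\left(A,O \right)} = O^{3} + 3 A$ ($P{\left(A,O \right)} = 3 A + O^{3} = O^{3} + 3 A$)
$T{\left(c \right)} = 125$ ($T{\left(c \right)} = \frac{8^{3} + 3 \left(-4\right)}{4} = \frac{512 - 12}{4} = \frac{1}{4} \cdot 500 = 125$)
$T{\left(55 \right)} - J{\left(-34 \right)} = 125 - - 34 \left(-2 - 34\right) = 125 - \left(-34\right) \left(-36\right) = 125 - 1224 = -1099$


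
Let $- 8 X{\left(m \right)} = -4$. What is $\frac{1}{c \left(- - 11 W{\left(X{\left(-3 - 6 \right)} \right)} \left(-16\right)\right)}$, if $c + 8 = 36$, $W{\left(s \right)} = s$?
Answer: $- \frac{1}{2464} \approx -0.00040584$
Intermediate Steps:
$X{\left(m \right)} = \frac{1}{2}$ ($X{\left(m \right)} = \left(- \frac{1}{8}\right) \left(-4\right) = \frac{1}{2}$)
$c = 28$ ($c = -8 + 36 = 28$)
$\frac{1}{c \left(- - 11 W{\left(X{\left(-3 - 6 \right)} \right)} \left(-16\right)\right)} = \frac{1}{28 \left(- \left(-11\right) \frac{1}{2} \left(-16\right)\right)} = \frac{1}{28 \left(- \frac{\left(-11\right) \left(-16\right)}{2}\right)} = \frac{1}{28 \left(\left(-1\right) 88\right)} = \frac{1}{28 \left(-88\right)} = \frac{1}{28} \left(- \frac{1}{88}\right) = - \frac{1}{2464}$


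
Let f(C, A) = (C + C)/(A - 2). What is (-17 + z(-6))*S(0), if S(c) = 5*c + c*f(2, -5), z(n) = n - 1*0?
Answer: 0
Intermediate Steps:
f(C, A) = 2*C/(-2 + A) (f(C, A) = (2*C)/(-2 + A) = 2*C/(-2 + A))
z(n) = n (z(n) = n + 0 = n)
S(c) = 31*c/7 (S(c) = 5*c + c*(2*2/(-2 - 5)) = 5*c + c*(2*2/(-7)) = 5*c + c*(2*2*(-1/7)) = 5*c + c*(-4/7) = 5*c - 4*c/7 = 31*c/7)
(-17 + z(-6))*S(0) = (-17 - 6)*((31/7)*0) = -23*0 = 0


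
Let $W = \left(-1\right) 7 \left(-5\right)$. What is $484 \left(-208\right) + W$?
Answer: $-100637$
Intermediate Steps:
$W = 35$ ($W = \left(-7\right) \left(-5\right) = 35$)
$484 \left(-208\right) + W = 484 \left(-208\right) + 35 = -100672 + 35 = -100637$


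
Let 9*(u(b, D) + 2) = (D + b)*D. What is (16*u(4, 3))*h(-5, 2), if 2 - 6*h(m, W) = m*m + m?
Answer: -16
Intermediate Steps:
h(m, W) = ⅓ - m/6 - m²/6 (h(m, W) = ⅓ - (m*m + m)/6 = ⅓ - (m² + m)/6 = ⅓ - (m + m²)/6 = ⅓ + (-m/6 - m²/6) = ⅓ - m/6 - m²/6)
u(b, D) = -2 + D*(D + b)/9 (u(b, D) = -2 + ((D + b)*D)/9 = -2 + (D*(D + b))/9 = -2 + D*(D + b)/9)
(16*u(4, 3))*h(-5, 2) = (16*(-2 + (⅑)*3² + (⅑)*3*4))*(⅓ - ⅙*(-5) - ⅙*(-5)²) = (16*(-2 + (⅑)*9 + 4/3))*(⅓ + ⅚ - ⅙*25) = (16*(-2 + 1 + 4/3))*(⅓ + ⅚ - 25/6) = (16*(⅓))*(-3) = (16/3)*(-3) = -16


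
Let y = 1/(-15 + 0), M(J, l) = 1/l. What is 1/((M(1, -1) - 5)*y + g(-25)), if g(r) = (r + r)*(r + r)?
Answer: 5/12502 ≈ 0.00039994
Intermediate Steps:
g(r) = 4*r**2 (g(r) = (2*r)*(2*r) = 4*r**2)
y = -1/15 (y = 1/(-15) = -1/15 ≈ -0.066667)
1/((M(1, -1) - 5)*y + g(-25)) = 1/((1/(-1) - 5)*(-1/15) + 4*(-25)**2) = 1/((-1 - 5)*(-1/15) + 4*625) = 1/(-6*(-1/15) + 2500) = 1/(2/5 + 2500) = 1/(12502/5) = 5/12502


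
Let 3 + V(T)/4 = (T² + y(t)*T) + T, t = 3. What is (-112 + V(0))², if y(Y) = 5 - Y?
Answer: 15376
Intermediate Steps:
V(T) = -12 + 4*T² + 12*T (V(T) = -12 + 4*((T² + (5 - 1*3)*T) + T) = -12 + 4*((T² + (5 - 3)*T) + T) = -12 + 4*((T² + 2*T) + T) = -12 + 4*(T² + 3*T) = -12 + (4*T² + 12*T) = -12 + 4*T² + 12*T)
(-112 + V(0))² = (-112 + (-12 + 4*0² + 12*0))² = (-112 + (-12 + 4*0 + 0))² = (-112 + (-12 + 0 + 0))² = (-112 - 12)² = (-124)² = 15376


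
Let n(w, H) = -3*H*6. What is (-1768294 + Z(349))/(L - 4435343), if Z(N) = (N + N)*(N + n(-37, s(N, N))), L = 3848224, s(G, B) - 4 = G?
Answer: 5959784/587119 ≈ 10.151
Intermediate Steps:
s(G, B) = 4 + G
n(w, H) = -18*H
Z(N) = 2*N*(-72 - 17*N) (Z(N) = (N + N)*(N - 18*(4 + N)) = (2*N)*(N + (-72 - 18*N)) = (2*N)*(-72 - 17*N) = 2*N*(-72 - 17*N))
(-1768294 + Z(349))/(L - 4435343) = (-1768294 + 2*349*(-72 - 17*349))/(3848224 - 4435343) = (-1768294 + 2*349*(-72 - 5933))/(-587119) = (-1768294 + 2*349*(-6005))*(-1/587119) = (-1768294 - 4191490)*(-1/587119) = -5959784*(-1/587119) = 5959784/587119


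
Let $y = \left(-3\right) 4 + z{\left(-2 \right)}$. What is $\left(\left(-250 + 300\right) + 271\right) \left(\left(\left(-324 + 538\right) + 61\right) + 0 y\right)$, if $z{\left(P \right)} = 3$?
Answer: $88275$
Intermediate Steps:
$y = -9$ ($y = \left(-3\right) 4 + 3 = -12 + 3 = -9$)
$\left(\left(-250 + 300\right) + 271\right) \left(\left(\left(-324 + 538\right) + 61\right) + 0 y\right) = \left(\left(-250 + 300\right) + 271\right) \left(\left(\left(-324 + 538\right) + 61\right) + 0 \left(-9\right)\right) = \left(50 + 271\right) \left(\left(214 + 61\right) + 0\right) = 321 \left(275 + 0\right) = 321 \cdot 275 = 88275$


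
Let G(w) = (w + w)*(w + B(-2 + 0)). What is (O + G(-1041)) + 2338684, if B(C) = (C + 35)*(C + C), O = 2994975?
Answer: 7775845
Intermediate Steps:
B(C) = 2*C*(35 + C) (B(C) = (35 + C)*(2*C) = 2*C*(35 + C))
G(w) = 2*w*(-132 + w) (G(w) = (w + w)*(w + 2*(-2 + 0)*(35 + (-2 + 0))) = (2*w)*(w + 2*(-2)*(35 - 2)) = (2*w)*(w + 2*(-2)*33) = (2*w)*(w - 132) = (2*w)*(-132 + w) = 2*w*(-132 + w))
(O + G(-1041)) + 2338684 = (2994975 + 2*(-1041)*(-132 - 1041)) + 2338684 = (2994975 + 2*(-1041)*(-1173)) + 2338684 = (2994975 + 2442186) + 2338684 = 5437161 + 2338684 = 7775845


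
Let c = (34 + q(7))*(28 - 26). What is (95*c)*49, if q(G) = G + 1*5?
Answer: 428260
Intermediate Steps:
q(G) = 5 + G (q(G) = G + 5 = 5 + G)
c = 92 (c = (34 + (5 + 7))*(28 - 26) = (34 + 12)*2 = 46*2 = 92)
(95*c)*49 = (95*92)*49 = 8740*49 = 428260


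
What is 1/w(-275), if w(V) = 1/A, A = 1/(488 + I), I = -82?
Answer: 1/406 ≈ 0.0024631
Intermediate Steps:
A = 1/406 (A = 1/(488 - 82) = 1/406 ≈ 0.0024631)
w(V) = 406 (w(V) = 1/(1/406) = 406)
1/w(-275) = 1/406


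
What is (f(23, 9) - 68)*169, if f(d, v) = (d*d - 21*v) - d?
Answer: 42081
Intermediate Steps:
f(d, v) = d² - d - 21*v (f(d, v) = (d² - 21*v) - d = d² - d - 21*v)
(f(23, 9) - 68)*169 = ((23² - 1*23 - 21*9) - 68)*169 = ((529 - 23 - 189) - 68)*169 = (317 - 68)*169 = 249*169 = 42081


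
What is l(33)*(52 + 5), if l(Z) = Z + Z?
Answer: 3762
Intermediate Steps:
l(Z) = 2*Z
l(33)*(52 + 5) = (2*33)*(52 + 5) = 66*57 = 3762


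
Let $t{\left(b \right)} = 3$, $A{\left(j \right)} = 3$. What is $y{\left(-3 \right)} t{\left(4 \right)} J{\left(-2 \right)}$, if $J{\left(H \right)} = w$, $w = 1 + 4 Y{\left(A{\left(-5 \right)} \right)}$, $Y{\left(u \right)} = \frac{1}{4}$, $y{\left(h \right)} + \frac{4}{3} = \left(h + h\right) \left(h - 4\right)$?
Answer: $244$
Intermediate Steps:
$y{\left(h \right)} = - \frac{4}{3} + 2 h \left(-4 + h\right)$ ($y{\left(h \right)} = - \frac{4}{3} + \left(h + h\right) \left(h - 4\right) = - \frac{4}{3} + 2 h \left(-4 + h\right)$)
$Y{\left(u \right)} = \frac{1}{4}$
$w = 2$ ($w = 1 + 4 \cdot \frac{1}{4} = 1 + 1 = 2$)
$J{\left(H \right)} = 2$
$y{\left(-3 \right)} t{\left(4 \right)} J{\left(-2 \right)} = \left(- \frac{4}{3} - -24 + 2 \left(-3\right)^{2}\right) 3 \cdot 2 = \left(- \frac{4}{3} + 24 + 2 \cdot 9\right) 3 \cdot 2 = \left(- \frac{4}{3} + 24 + 18\right) 3 \cdot 2 = \frac{122}{3} \cdot 3 \cdot 2 = 122 \cdot 2 = 244$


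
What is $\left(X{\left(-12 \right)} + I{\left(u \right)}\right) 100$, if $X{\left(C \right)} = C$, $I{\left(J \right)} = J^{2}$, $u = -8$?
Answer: $5200$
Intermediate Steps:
$\left(X{\left(-12 \right)} + I{\left(u \right)}\right) 100 = \left(-12 + \left(-8\right)^{2}\right) 100 = \left(-12 + 64\right) 100 = 52 \cdot 100 = 5200$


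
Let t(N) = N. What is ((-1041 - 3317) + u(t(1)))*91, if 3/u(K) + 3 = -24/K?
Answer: -3569293/9 ≈ -3.9659e+5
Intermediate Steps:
u(K) = 3/(-3 - 24/K)
((-1041 - 3317) + u(t(1)))*91 = ((-1041 - 3317) - 1*1/(8 + 1))*91 = (-4358 - 1*1/9)*91 = (-4358 - 1*1*⅑)*91 = (-4358 - ⅑)*91 = -39223/9*91 = -3569293/9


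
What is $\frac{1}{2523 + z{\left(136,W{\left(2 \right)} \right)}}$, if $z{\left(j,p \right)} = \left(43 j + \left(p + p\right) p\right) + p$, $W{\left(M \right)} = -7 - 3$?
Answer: $\frac{1}{8561} \approx 0.00011681$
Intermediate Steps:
$W{\left(M \right)} = -10$
$z{\left(j,p \right)} = p + 2 p^{2} + 43 j$ ($z{\left(j,p \right)} = \left(43 j + 2 p p\right) + p = \left(43 j + 2 p^{2}\right) + p = \left(2 p^{2} + 43 j\right) + p = p + 2 p^{2} + 43 j$)
$\frac{1}{2523 + z{\left(136,W{\left(2 \right)} \right)}} = \frac{1}{2523 + \left(-10 + 2 \left(-10\right)^{2} + 43 \cdot 136\right)} = \frac{1}{2523 + \left(-10 + 2 \cdot 100 + 5848\right)} = \frac{1}{2523 + \left(-10 + 200 + 5848\right)} = \frac{1}{2523 + 6038} = \frac{1}{8561}$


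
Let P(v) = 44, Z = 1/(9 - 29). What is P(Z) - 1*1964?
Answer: -1920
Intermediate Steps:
Z = -1/20 (Z = 1/(-20) = -1/20 ≈ -0.050000)
P(Z) - 1*1964 = 44 - 1*1964 = 44 - 1964 = -1920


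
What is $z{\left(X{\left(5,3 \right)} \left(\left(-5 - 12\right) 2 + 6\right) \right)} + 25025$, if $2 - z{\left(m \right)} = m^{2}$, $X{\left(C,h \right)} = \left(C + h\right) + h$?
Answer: $-69837$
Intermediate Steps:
$X{\left(C,h \right)} = C + 2 h$
$z{\left(m \right)} = 2 - m^{2}$
$z{\left(X{\left(5,3 \right)} \left(\left(-5 - 12\right) 2 + 6\right) \right)} + 25025 = \left(2 - \left(\left(5 + 2 \cdot 3\right) \left(\left(-5 - 12\right) 2 + 6\right)\right)^{2}\right) + 25025 = \left(2 - \left(\left(5 + 6\right) \left(\left(-5 - 12\right) 2 + 6\right)\right)^{2}\right) + 25025 = \left(2 - \left(11 \left(\left(-17\right) 2 + 6\right)\right)^{2}\right) + 25025 = \left(2 - \left(11 \left(-34 + 6\right)\right)^{2}\right) + 25025 = \left(2 - \left(11 \left(-28\right)\right)^{2}\right) + 25025 = \left(2 - \left(-308\right)^{2}\right) + 25025 = \left(2 - 94864\right) + 25025 = -94862 + 25025 = -69837$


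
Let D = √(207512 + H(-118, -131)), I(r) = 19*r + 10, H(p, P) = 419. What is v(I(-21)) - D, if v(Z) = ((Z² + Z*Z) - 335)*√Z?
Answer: -√207931 + 302307*I*√389 ≈ -455.99 + 5.9624e+6*I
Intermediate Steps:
I(r) = 10 + 19*r
D = √207931 (D = √(207512 + 419) = √207931 ≈ 455.99)
v(Z) = √Z*(-335 + 2*Z²) (v(Z) = ((Z² + Z²) - 335)*√Z = (2*Z² - 335)*√Z = (-335 + 2*Z²)*√Z = √Z*(-335 + 2*Z²))
v(I(-21)) - D = √(10 + 19*(-21))*(-335 + 2*(10 + 19*(-21))²) - √207931 = √(10 - 399)*(-335 + 2*(10 - 399)²) - √207931 = √(-389)*(-335 + 2*(-389)²) - √207931 = (I*√389)*(-335 + 2*151321) - √207931 = (I*√389)*(-335 + 302642) - √207931 = (I*√389)*302307 - √207931 = 302307*I*√389 - √207931 = -√207931 + 302307*I*√389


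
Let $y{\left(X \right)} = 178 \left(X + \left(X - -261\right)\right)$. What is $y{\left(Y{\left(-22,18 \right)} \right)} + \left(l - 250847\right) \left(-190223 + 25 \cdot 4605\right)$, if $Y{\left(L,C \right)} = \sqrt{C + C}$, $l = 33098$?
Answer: $16352562996$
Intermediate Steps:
$Y{\left(L,C \right)} = \sqrt{2} \sqrt{C}$ ($Y{\left(L,C \right)} = \sqrt{2 C} = \sqrt{2} \sqrt{C}$)
$y{\left(X \right)} = 46458 + 356 X$ ($y{\left(X \right)} = 178 \left(X + \left(X + 261\right)\right) = 178 \left(X + \left(261 + X\right)\right) = 178 \left(261 + 2 X\right) = 46458 + 356 X$)
$y{\left(Y{\left(-22,18 \right)} \right)} + \left(l - 250847\right) \left(-190223 + 25 \cdot 4605\right) = \left(46458 + 356 \sqrt{2} \sqrt{18}\right) + \left(33098 - 250847\right) \left(-190223 + 25 \cdot 4605\right) = \left(46458 + 356 \sqrt{2} \cdot 3 \sqrt{2}\right) - 217749 \left(-190223 + 115125\right) = \left(46458 + 356 \cdot 6\right) - -16352514402 = \left(46458 + 2136\right) + 16352514402 = 48594 + 16352514402 = 16352562996$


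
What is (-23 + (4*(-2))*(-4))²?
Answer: 81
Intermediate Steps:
(-23 + (4*(-2))*(-4))² = (-23 - 8*(-4))² = (-23 + 32)² = 9² = 81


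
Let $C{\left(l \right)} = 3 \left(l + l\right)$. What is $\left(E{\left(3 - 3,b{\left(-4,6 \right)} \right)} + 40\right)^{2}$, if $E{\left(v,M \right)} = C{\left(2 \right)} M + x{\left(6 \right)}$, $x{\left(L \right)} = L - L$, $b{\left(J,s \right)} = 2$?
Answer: $4096$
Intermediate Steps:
$x{\left(L \right)} = 0$
$C{\left(l \right)} = 6 l$ ($C{\left(l \right)} = 3 \cdot 2 l = 6 l$)
$E{\left(v,M \right)} = 12 M$ ($E{\left(v,M \right)} = 6 \cdot 2 M + 0 = 12 M + 0 = 12 M$)
$\left(E{\left(3 - 3,b{\left(-4,6 \right)} \right)} + 40\right)^{2} = \left(12 \cdot 2 + 40\right)^{2} = \left(24 + 40\right)^{2} = 64^{2} = 4096$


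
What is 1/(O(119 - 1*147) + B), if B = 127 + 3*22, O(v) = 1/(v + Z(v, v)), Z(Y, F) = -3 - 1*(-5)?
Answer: 26/5017 ≈ 0.0051824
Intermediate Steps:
Z(Y, F) = 2 (Z(Y, F) = -3 + 5 = 2)
O(v) = 1/(2 + v) (O(v) = 1/(v + 2) = 1/(2 + v))
B = 193 (B = 127 + 66 = 193)
1/(O(119 - 1*147) + B) = 1/(1/(2 + (119 - 1*147)) + 193) = 1/(1/(2 + (119 - 147)) + 193) = 1/(1/(2 - 28) + 193) = 1/(1/(-26) + 193) = 1/(-1/26 + 193) = 1/(5017/26) = 26/5017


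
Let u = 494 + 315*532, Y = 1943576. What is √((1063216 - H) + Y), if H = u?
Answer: √2838718 ≈ 1684.8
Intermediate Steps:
u = 168074 (u = 494 + 167580 = 168074)
H = 168074
√((1063216 - H) + Y) = √((1063216 - 1*168074) + 1943576) = √((1063216 - 168074) + 1943576) = √(895142 + 1943576) = √2838718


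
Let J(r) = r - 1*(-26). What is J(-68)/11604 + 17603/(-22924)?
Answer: -17102335/22167508 ≈ -0.77150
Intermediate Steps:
J(r) = 26 + r (J(r) = r + 26 = 26 + r)
J(-68)/11604 + 17603/(-22924) = (26 - 68)/11604 + 17603/(-22924) = -42*1/11604 + 17603*(-1/22924) = -7/1934 - 17603/22924 = -17102335/22167508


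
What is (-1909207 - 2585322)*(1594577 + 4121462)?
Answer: -25690903050631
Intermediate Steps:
(-1909207 - 2585322)*(1594577 + 4121462) = -4494529*5716039 = -25690903050631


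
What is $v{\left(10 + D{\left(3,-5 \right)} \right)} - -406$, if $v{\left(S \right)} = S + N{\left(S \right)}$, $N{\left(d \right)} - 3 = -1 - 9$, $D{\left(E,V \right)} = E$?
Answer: $412$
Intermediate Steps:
$N{\left(d \right)} = -7$ ($N{\left(d \right)} = 3 - 10 = -7$)
$v{\left(S \right)} = -7 + S$ ($v{\left(S \right)} = S - 7 = -7 + S$)
$v{\left(10 + D{\left(3,-5 \right)} \right)} - -406 = \left(-7 + \left(10 + 3\right)\right) - -406 = \left(-7 + 13\right) + 406 = 6 + 406 = 412$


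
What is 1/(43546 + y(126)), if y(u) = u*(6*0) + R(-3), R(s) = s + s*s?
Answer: 1/43552 ≈ 2.2961e-5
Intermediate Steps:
R(s) = s + s**2
y(u) = 6 (y(u) = u*(6*0) - 3*(1 - 3) = u*0 - 3*(-2) = 0 + 6 = 6)
1/(43546 + y(126)) = 1/(43546 + 6) = 1/43552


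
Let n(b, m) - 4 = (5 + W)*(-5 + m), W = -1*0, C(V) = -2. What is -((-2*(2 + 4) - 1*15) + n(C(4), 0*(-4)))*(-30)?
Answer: -1440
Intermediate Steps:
W = 0
n(b, m) = -21 + 5*m (n(b, m) = 4 + (5 + 0)*(-5 + m) = 4 + 5*(-5 + m) = 4 + (-25 + 5*m) = -21 + 5*m)
-((-2*(2 + 4) - 1*15) + n(C(4), 0*(-4)))*(-30) = -((-2*(2 + 4) - 1*15) + (-21 + 5*(0*(-4))))*(-30) = -((-2*6 - 15) + (-21 + 5*0))*(-30) = -((-12 - 15) + (-21 + 0))*(-30) = -(-27 - 21)*(-30) = -(-48)*(-30) = -1*1440 = -1440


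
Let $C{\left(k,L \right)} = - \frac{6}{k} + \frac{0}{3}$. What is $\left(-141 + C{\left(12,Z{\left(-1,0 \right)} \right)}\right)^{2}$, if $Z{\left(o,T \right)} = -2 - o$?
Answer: $\frac{80089}{4} \approx 20022.0$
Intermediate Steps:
$C{\left(k,L \right)} = - \frac{6}{k}$ ($C{\left(k,L \right)} = - \frac{6}{k} + 0 \cdot \frac{1}{3} = - \frac{6}{k} + 0 = - \frac{6}{k}$)
$\left(-141 + C{\left(12,Z{\left(-1,0 \right)} \right)}\right)^{2} = \left(-141 - \frac{6}{12}\right)^{2} = \left(-141 - \frac{1}{2}\right)^{2} = \left(- \frac{283}{2}\right)^{2} = \frac{80089}{4}$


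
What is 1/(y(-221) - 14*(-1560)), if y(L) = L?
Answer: 1/21619 ≈ 4.6256e-5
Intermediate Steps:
1/(y(-221) - 14*(-1560)) = 1/(-221 - 14*(-1560)) = 1/(-221 + 21840) = 1/21619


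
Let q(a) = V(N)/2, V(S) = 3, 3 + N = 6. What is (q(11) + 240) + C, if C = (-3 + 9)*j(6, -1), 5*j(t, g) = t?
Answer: 2487/10 ≈ 248.70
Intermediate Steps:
N = 3 (N = -3 + 6 = 3)
j(t, g) = t/5
C = 36/5 (C = (-3 + 9)*((⅕)*6) = 6*(6/5) = 36/5 ≈ 7.2000)
q(a) = 3/2
(q(11) + 240) + C = (3/2 + 240) + 36/5 = 483/2 + 36/5 = 2487/10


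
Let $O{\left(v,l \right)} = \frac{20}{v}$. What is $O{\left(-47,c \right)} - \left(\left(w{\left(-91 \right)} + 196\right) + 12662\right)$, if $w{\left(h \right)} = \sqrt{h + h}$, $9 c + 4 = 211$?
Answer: $- \frac{604346}{47} - i \sqrt{182} \approx -12858.0 - 13.491 i$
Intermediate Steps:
$c = 23$ ($c = - \frac{4}{9} + \frac{1}{9} \cdot 211 = - \frac{4}{9} + \frac{211}{9} = 23$)
$w{\left(h \right)} = \sqrt{2} \sqrt{h}$ ($w{\left(h \right)} = \sqrt{2 h} = \sqrt{2} \sqrt{h}$)
$O{\left(-47,c \right)} - \left(\left(w{\left(-91 \right)} + 196\right) + 12662\right) = \frac{20}{-47} - \left(\left(\sqrt{2} \sqrt{-91} + 196\right) + 12662\right) = 20 \left(- \frac{1}{47}\right) - \left(\left(\sqrt{2} i \sqrt{91} + 196\right) + 12662\right) = - \frac{20}{47} - \left(\left(i \sqrt{182} + 196\right) + 12662\right) = - \frac{20}{47} - \left(\left(196 + i \sqrt{182}\right) + 12662\right) = - \frac{20}{47} - \left(12858 + i \sqrt{182}\right) = - \frac{604346}{47} - i \sqrt{182}$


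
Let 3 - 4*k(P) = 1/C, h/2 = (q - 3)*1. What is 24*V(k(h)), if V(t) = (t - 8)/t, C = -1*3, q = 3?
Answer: -1032/5 ≈ -206.40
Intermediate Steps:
C = -3
h = 0 (h = 2*((3 - 3)*1) = 2*(0*1) = 2*0 = 0)
k(P) = 5/6 (k(P) = 3/4 - 1/4/(-3) = 3/4 - 1/4*(-1/3) = 3/4 + 1/12 = 5/6)
V(t) = (-8 + t)/t
24*V(k(h)) = 24*((-8 + 5/6)/(5/6)) = 24*((6/5)*(-43/6)) = 24*(-43/5) = -1032/5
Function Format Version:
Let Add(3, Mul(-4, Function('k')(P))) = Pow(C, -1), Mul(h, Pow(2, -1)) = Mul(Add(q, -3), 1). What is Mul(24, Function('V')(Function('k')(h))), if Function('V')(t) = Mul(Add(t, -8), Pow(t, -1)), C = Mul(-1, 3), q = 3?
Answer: Rational(-1032, 5) ≈ -206.40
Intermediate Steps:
C = -3
h = 0 (h = Mul(2, Mul(Add(3, -3), 1)) = Mul(2, Mul(0, 1)) = Mul(2, 0) = 0)
Function('k')(P) = Rational(5, 6) (Function('k')(P) = Add(Rational(3, 4), Mul(Rational(-1, 4), Pow(-3, -1))) = Add(Rational(3, 4), Mul(Rational(-1, 4), Rational(-1, 3))) = Add(Rational(3, 4), Rational(1, 12)) = Rational(5, 6))
Function('V')(t) = Mul(Pow(t, -1), Add(-8, t)) (Function('V')(t) = Mul(Add(-8, t), Pow(t, -1)) = Mul(Pow(t, -1), Add(-8, t)))
Mul(24, Function('V')(Function('k')(h))) = Mul(24, Mul(Pow(Rational(5, 6), -1), Add(-8, Rational(5, 6)))) = Mul(24, Mul(Rational(6, 5), Rational(-43, 6))) = Mul(24, Rational(-43, 5)) = Rational(-1032, 5)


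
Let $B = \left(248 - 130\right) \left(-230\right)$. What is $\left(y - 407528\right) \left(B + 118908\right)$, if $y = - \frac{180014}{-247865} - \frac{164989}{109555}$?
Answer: $- \frac{203107965467446675784}{5430970015} \approx -3.7398 \cdot 10^{10}$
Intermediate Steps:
$y = - \frac{4234712943}{5430970015}$ ($y = \left(-180014\right) \left(- \frac{1}{247865}\right) - \frac{164989}{109555} = \frac{180014}{247865} - \frac{164989}{109555} = - \frac{4234712943}{5430970015} \approx -0.77973$)
$B = -27140$ ($B = 118 \left(-230\right) = -27140$)
$\left(y - 407528\right) \left(B + 118908\right) = \left(- \frac{4234712943}{5430970015} - 407528\right) \left(-27140 + 118908\right) = \left(- \frac{2213276582985863}{5430970015}\right) 91768 = - \frac{203107965467446675784}{5430970015}$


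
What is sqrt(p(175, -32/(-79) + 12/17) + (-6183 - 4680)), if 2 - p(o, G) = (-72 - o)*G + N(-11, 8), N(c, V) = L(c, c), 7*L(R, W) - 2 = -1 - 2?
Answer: 5*I*sqrt(37424722930)/9401 ≈ 102.89*I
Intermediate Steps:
L(R, W) = -1/7 (L(R, W) = 2/7 + (-1 - 2)/7 = 2/7 + (1/7)*(-3) = 2/7 - 3/7 = -1/7)
N(c, V) = -1/7
p(o, G) = 15/7 - G*(-72 - o) (p(o, G) = 2 - ((-72 - o)*G - 1/7) = 2 - (G*(-72 - o) - 1/7) = 2 - (-1/7 + G*(-72 - o)) = 2 + (1/7 - G*(-72 - o)) = 15/7 - G*(-72 - o))
sqrt(p(175, -32/(-79) + 12/17) + (-6183 - 4680)) = sqrt((15/7 + 72*(-32/(-79) + 12/17) + (-32/(-79) + 12/17)*175) + (-6183 - 4680)) = sqrt((15/7 + 72*(-32*(-1/79) + 12*(1/17)) + (-32*(-1/79) + 12*(1/17))*175) - 10863) = sqrt((15/7 + 72*(32/79 + 12/17) + (32/79 + 12/17)*175) - 10863) = sqrt((15/7 + 72*(1492/1343) + (1492/1343)*175) - 10863) = sqrt((15/7 + 107424/1343 + 261100/1343) - 10863) = sqrt(2599813/9401 - 10863) = sqrt(-99523250/9401) = 5*I*sqrt(37424722930)/9401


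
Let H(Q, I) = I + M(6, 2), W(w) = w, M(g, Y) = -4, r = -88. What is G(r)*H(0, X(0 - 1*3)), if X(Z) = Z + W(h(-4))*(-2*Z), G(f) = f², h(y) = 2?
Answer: 38720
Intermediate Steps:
X(Z) = -3*Z (X(Z) = Z + 2*(-2*Z) = Z - 4*Z = -3*Z)
H(Q, I) = -4 + I (H(Q, I) = I - 4 = -4 + I)
G(r)*H(0, X(0 - 1*3)) = (-88)²*(-4 - 3*(0 - 1*3)) = 7744*(-4 - 3*(0 - 3)) = 7744*(-4 - 3*(-3)) = 7744*(-4 + 9) = 7744*5 = 38720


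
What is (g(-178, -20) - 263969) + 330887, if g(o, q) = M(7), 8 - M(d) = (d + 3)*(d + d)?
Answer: 66786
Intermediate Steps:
M(d) = 8 - 2*d*(3 + d) (M(d) = 8 - (d + 3)*(d + d) = 8 - (3 + d)*2*d = 8 - 2*d*(3 + d))
g(o, q) = -132 (g(o, q) = 8 - 6*7 - 2*7**2 = 8 - 42 - 2*49 = 8 - 42 - 98 = -132)
(g(-178, -20) - 263969) + 330887 = (-132 - 263969) + 330887 = -264101 + 330887 = 66786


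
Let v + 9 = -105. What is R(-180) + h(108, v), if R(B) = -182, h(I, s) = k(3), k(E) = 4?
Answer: -178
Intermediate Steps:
v = -114 (v = -9 - 105 = -114)
h(I, s) = 4
R(-180) + h(108, v) = -182 + 4 = -178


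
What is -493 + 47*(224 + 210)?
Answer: 19905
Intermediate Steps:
-493 + 47*(224 + 210) = -493 + 47*434 = -493 + 20398 = 19905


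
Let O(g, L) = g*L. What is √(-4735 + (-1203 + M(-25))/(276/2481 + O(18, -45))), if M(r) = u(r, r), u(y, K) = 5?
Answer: I*√530867396421338/334889 ≈ 68.801*I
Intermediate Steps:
M(r) = 5
O(g, L) = L*g
√(-4735 + (-1203 + M(-25))/(276/2481 + O(18, -45))) = √(-4735 + (-1203 + 5)/(276/2481 - 45*18)) = √(-4735 - 1198/(276*(1/2481) - 810)) = √(-4735 - 1198/(92/827 - 810)) = √(-4735 - 1198/(-669778/827)) = √(-4735 - 1198*(-827/669778)) = √(-4735 + 495373/334889) = √(-1585204042/334889) = I*√530867396421338/334889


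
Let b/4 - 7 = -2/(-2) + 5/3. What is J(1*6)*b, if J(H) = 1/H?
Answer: 58/9 ≈ 6.4444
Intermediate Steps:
b = 116/3 (b = 28 + 4*(-2/(-2) + 5/3) = 28 + 4*(-2*(-1/2) + 5*(1/3)) = 28 + 4*(1 + 5/3) = 28 + 4*(8/3) = 28 + 32/3 = 116/3 ≈ 38.667)
J(1*6)*b = (116/3)/(1*6) = (116/3)/6 = (1/6)*(116/3) = 58/9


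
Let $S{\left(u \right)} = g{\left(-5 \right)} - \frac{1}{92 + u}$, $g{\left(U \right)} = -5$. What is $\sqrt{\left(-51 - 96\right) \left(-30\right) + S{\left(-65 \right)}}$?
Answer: $\frac{\sqrt{356802}}{9} \approx 66.37$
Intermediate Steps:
$S{\left(u \right)} = -5 - \frac{1}{92 + u}$
$\sqrt{\left(-51 - 96\right) \left(-30\right) + S{\left(-65 \right)}} = \sqrt{\left(-51 - 96\right) \left(-30\right) + \frac{-461 - -325}{92 - 65}} = \sqrt{\left(-147\right) \left(-30\right) + \frac{-461 + 325}{27}} = \sqrt{4410 + \frac{1}{27} \left(-136\right)} = \sqrt{4410 - \frac{136}{27}} = \sqrt{\frac{118934}{27}} = \frac{\sqrt{356802}}{9}$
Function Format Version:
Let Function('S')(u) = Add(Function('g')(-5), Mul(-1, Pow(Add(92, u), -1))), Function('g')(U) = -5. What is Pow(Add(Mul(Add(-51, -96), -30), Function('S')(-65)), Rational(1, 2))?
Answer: Mul(Rational(1, 9), Pow(356802, Rational(1, 2))) ≈ 66.370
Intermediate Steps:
Function('S')(u) = Add(-5, Mul(-1, Pow(Add(92, u), -1)))
Pow(Add(Mul(Add(-51, -96), -30), Function('S')(-65)), Rational(1, 2)) = Pow(Add(Mul(Add(-51, -96), -30), Mul(Pow(Add(92, -65), -1), Add(-461, Mul(-5, -65)))), Rational(1, 2)) = Pow(Add(Mul(-147, -30), Mul(Pow(27, -1), Add(-461, 325))), Rational(1, 2)) = Pow(Add(4410, Mul(Rational(1, 27), -136)), Rational(1, 2)) = Pow(Add(4410, Rational(-136, 27)), Rational(1, 2)) = Pow(Rational(118934, 27), Rational(1, 2)) = Mul(Rational(1, 9), Pow(356802, Rational(1, 2)))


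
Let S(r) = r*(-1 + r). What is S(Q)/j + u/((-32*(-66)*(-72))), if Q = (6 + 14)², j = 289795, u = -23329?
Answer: 564182581/801225216 ≈ 0.70415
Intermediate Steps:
Q = 400 (Q = 20² = 400)
S(Q)/j + u/((-32*(-66)*(-72))) = (400*(-1 + 400))/289795 - 23329/(-32*(-66)*(-72)) = (400*399)*(1/289795) - 23329/(2112*(-72)) = 159600*(1/289795) - 23329/(-152064) = 31920/57959 - 23329*(-1/152064) = 31920/57959 + 23329/152064 = 564182581/801225216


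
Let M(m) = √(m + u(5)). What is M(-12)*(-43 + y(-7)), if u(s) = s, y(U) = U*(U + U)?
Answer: 55*I*√7 ≈ 145.52*I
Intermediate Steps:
y(U) = 2*U² (y(U) = U*(2*U) = 2*U²)
M(m) = √(5 + m) (M(m) = √(m + 5) = √(5 + m))
M(-12)*(-43 + y(-7)) = √(5 - 12)*(-43 + 2*(-7)²) = √(-7)*(-43 + 2*49) = (I*√7)*(-43 + 98) = (I*√7)*55 = 55*I*√7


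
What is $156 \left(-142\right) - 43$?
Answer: $-22195$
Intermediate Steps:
$156 \left(-142\right) - 43 = -22152 - 43 = -22195$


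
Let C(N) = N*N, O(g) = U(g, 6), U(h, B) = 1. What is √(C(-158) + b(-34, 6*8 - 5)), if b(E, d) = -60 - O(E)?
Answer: 3*√2767 ≈ 157.81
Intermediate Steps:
O(g) = 1
C(N) = N²
b(E, d) = -61 (b(E, d) = -60 - 1*1 = -60 - 1 = -61)
√(C(-158) + b(-34, 6*8 - 5)) = √((-158)² - 61) = √(24964 - 61) = √24903 = 3*√2767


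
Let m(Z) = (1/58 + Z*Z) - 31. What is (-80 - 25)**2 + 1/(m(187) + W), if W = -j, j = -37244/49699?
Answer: 1110354899155717/100712462247 ≈ 11025.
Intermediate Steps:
j = -37244/49699 (j = -37244*1/49699 = -37244/49699 ≈ -0.74939)
W = 37244/49699 (W = -1*(-37244/49699) = 37244/49699 ≈ 0.74939)
m(Z) = -1797/58 + Z**2 (m(Z) = (1/58 + Z**2) - 31 = -1797/58 + Z**2)
(-80 - 25)**2 + 1/(m(187) + W) = (-80 - 25)**2 + 1/((-1797/58 + 187**2) + 37244/49699) = (-105)**2 + 1/((-1797/58 + 34969) + 37244/49699) = 11025 + 1/(2026405/58 + 37244/49699) = 11025 + 1/(100712462247/2882542) = 11025 + 2882542/100712462247 = 1110354899155717/100712462247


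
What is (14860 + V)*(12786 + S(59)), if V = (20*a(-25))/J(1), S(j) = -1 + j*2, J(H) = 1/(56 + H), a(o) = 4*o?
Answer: -1279203420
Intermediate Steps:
S(j) = -1 + 2*j
V = -114000 (V = (20*(4*(-25)))/(1/(56 + 1)) = (20*(-100))/(1/57) = -2000/1/57 = -2000*57 = -114000)
(14860 + V)*(12786 + S(59)) = (14860 - 114000)*(12786 + (-1 + 2*59)) = -99140*(12786 + (-1 + 118)) = -99140*(12786 + 117) = -99140*12903 = -1279203420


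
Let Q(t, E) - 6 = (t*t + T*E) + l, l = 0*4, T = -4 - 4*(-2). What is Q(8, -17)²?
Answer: 4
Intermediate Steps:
T = 4 (T = -4 + 8 = 4)
l = 0
Q(t, E) = 6 + t² + 4*E (Q(t, E) = 6 + ((t*t + 4*E) + 0) = 6 + ((t² + 4*E) + 0) = 6 + (t² + 4*E) = 6 + t² + 4*E)
Q(8, -17)² = (6 + 8² + 4*(-17))² = (6 + 64 - 68)² = 2² = 4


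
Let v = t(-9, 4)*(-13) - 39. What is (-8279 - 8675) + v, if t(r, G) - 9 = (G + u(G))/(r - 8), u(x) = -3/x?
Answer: -1163311/68 ≈ -17108.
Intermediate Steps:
t(r, G) = 9 + (G - 3/G)/(-8 + r) (t(r, G) = 9 + (G - 3/G)/(r - 8) = 9 + (G - 3/G)/(-8 + r))
v = -10439/68 (v = ((-3 + 4*(-72 + 4 + 9*(-9)))/(4*(-8 - 9)))*(-13) - 39 = ((¼)*(-3 + 4*(-72 + 4 - 81))/(-17))*(-13) - 39 = ((¼)*(-1/17)*(-3 + 4*(-149)))*(-13) - 39 = ((¼)*(-1/17)*(-3 - 596))*(-13) - 39 = ((¼)*(-1/17)*(-599))*(-13) - 39 = (599/68)*(-13) - 39 = -7787/68 - 39 = -10439/68 ≈ -153.51)
(-8279 - 8675) + v = (-8279 - 8675) - 10439/68 = -16954 - 10439/68 = -1163311/68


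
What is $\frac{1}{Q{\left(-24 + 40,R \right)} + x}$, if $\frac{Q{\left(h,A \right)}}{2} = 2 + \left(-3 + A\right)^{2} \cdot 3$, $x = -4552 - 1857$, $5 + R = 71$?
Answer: $\frac{1}{17409} \approx 5.7442 \cdot 10^{-5}$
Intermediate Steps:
$R = 66$ ($R = -5 + 71 = 66$)
$x = -6409$ ($x = -4552 - 1857 = -6409$)
$Q{\left(h,A \right)} = 4 + 6 \left(-3 + A\right)^{2}$ ($Q{\left(h,A \right)} = 2 \left(2 + \left(-3 + A\right)^{2} \cdot 3\right) = 2 \left(2 + 3 \left(-3 + A\right)^{2}\right) = 4 + 6 \left(-3 + A\right)^{2}$)
$\frac{1}{Q{\left(-24 + 40,R \right)} + x} = \frac{1}{\left(4 + 6 \left(-3 + 66\right)^{2}\right) - 6409} = \frac{1}{\left(4 + 6 \cdot 63^{2}\right) - 6409} = \frac{1}{\left(4 + 6 \cdot 3969\right) - 6409} = \frac{1}{\left(4 + 23814\right) - 6409} = \frac{1}{23818 - 6409} = \frac{1}{17409}$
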